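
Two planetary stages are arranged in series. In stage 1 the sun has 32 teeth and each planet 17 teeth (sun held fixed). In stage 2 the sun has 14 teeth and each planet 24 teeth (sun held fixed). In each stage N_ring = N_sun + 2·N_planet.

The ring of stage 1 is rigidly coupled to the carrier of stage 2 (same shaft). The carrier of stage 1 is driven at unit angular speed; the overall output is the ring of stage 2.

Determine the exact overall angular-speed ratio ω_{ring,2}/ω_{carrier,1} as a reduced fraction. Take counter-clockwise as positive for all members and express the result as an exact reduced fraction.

Stage 1: N_ring = 32 + 2·17 = 66
Stage 1: 32(ω_s−ω_c) = −66(ω_r−ω_c),  ω_s=0, ω_c=1
Stage 1: ω_r = 1 − (32/66)(0−1) = 49/33
  ⇒ ω_r¹/ω_c¹ = 49/33
Stage 2: N_ring = 14 + 2·24 = 62
Stage 2: 14(ω_s−ω_c) = −62(ω_r−ω_c),  ω_s=0, ω_c=1
Stage 2: ω_r = 1 − (14/62)(0−1) = 38/31
  ⇒ ω_r²/ω_c² = 38/31
Coupling ω_c² = ω_r¹ ⇒ overall = 49/33 × 38/31 = 1862/1023

1862/1023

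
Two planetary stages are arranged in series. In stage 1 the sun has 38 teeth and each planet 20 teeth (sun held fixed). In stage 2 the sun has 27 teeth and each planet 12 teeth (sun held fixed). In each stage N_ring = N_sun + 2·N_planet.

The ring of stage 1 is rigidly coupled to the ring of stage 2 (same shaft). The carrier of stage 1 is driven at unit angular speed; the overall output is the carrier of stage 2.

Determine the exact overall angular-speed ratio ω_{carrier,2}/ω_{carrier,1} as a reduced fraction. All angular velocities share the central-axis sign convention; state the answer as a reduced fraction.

Stage 1: N_ring = 38 + 2·20 = 78
Stage 1: 38(ω_s−ω_c) = −78(ω_r−ω_c),  ω_s=0, ω_c=1
Stage 1: ω_r = 1 − (38/78)(0−1) = 58/39
  ⇒ ω_r¹/ω_c¹ = 58/39
Stage 2: N_ring = 27 + 2·12 = 51
Stage 2: 27(ω_s−ω_c) = −51(ω_r−ω_c),  ω_s=0, ω_r=1
Stage 2: 27(0−ω_c) = −51(1−ω_c)  ⇒  78ω_c = 51  ⇒  ω_c = 17/26
  ⇒ ω_c²/ω_r² = 17/26
Coupling ω_r² = ω_r¹ ⇒ overall = 58/39 × 17/26 = 493/507

493/507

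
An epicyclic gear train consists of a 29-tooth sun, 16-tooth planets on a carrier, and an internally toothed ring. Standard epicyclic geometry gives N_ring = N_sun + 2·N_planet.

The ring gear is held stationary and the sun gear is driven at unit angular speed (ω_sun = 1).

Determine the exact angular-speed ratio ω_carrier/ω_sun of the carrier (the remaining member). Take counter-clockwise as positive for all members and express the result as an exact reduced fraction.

29/90

N_ring = 29 + 2·16 = 61
29(ω_s−ω_c) = −61(ω_r−ω_c),  ω_r=0, ω_s=1
29(1−ω_c) = −61(0−ω_c)  ⇒  90ω_c = 29  ⇒  ω_c = 29/90
ω_c/ω_s = 29/90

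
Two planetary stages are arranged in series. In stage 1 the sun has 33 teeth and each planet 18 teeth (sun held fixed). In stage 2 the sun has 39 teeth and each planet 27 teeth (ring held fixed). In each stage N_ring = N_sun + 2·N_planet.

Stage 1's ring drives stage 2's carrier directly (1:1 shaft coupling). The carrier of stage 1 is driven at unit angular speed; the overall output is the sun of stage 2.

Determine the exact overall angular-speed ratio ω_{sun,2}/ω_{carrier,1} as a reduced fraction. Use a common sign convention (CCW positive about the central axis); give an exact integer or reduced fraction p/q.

1496/299

Stage 1: N_ring = 33 + 2·18 = 69
Stage 1: 33(ω_s−ω_c) = −69(ω_r−ω_c),  ω_s=0, ω_c=1
Stage 1: ω_r = 1 − (33/69)(0−1) = 34/23
  ⇒ ω_r¹/ω_c¹ = 34/23
Stage 2: N_ring = 39 + 2·27 = 93
Stage 2: 39(ω_s−ω_c) = −93(ω_r−ω_c),  ω_r=0, ω_c=1
Stage 2: ω_s = 1 − (93/39)(0−1) = 44/13
  ⇒ ω_s²/ω_c² = 44/13
Coupling ω_c² = ω_r¹ ⇒ overall = 34/23 × 44/13 = 1496/299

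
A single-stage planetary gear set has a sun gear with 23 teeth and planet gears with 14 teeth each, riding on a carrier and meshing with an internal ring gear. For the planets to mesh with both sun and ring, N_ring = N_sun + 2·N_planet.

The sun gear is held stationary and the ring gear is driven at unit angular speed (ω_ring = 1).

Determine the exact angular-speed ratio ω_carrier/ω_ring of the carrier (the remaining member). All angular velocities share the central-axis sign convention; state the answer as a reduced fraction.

51/74

N_ring = 23 + 2·14 = 51
23(ω_s−ω_c) = −51(ω_r−ω_c),  ω_s=0, ω_r=1
23(0−ω_c) = −51(1−ω_c)  ⇒  74ω_c = 51  ⇒  ω_c = 51/74
ω_c/ω_r = 51/74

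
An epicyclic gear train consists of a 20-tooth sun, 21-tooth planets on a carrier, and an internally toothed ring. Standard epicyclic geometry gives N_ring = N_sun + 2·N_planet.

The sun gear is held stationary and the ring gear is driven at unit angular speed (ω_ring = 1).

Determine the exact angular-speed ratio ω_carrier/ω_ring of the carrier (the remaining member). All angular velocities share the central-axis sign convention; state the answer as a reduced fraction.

N_ring = 20 + 2·21 = 62
20(ω_s−ω_c) = −62(ω_r−ω_c),  ω_s=0, ω_r=1
20(0−ω_c) = −62(1−ω_c)  ⇒  82ω_c = 62  ⇒  ω_c = 31/41
ω_c/ω_r = 31/41

31/41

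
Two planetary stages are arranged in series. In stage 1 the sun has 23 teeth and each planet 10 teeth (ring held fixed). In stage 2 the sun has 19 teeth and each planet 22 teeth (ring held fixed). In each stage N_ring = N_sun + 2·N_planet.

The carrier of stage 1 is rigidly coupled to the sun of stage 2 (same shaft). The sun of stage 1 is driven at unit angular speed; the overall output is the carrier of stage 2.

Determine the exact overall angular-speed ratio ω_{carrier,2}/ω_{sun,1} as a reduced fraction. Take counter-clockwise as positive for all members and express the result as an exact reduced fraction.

Stage 1: N_ring = 23 + 2·10 = 43
Stage 1: 23(ω_s−ω_c) = −43(ω_r−ω_c),  ω_r=0, ω_s=1
Stage 1: 23(1−ω_c) = −43(0−ω_c)  ⇒  66ω_c = 23  ⇒  ω_c = 23/66
  ⇒ ω_c¹/ω_s¹ = 23/66
Stage 2: N_ring = 19 + 2·22 = 63
Stage 2: 19(ω_s−ω_c) = −63(ω_r−ω_c),  ω_r=0, ω_s=1
Stage 2: 19(1−ω_c) = −63(0−ω_c)  ⇒  82ω_c = 19  ⇒  ω_c = 19/82
  ⇒ ω_c²/ω_s² = 19/82
Coupling ω_s² = ω_c¹ ⇒ overall = 23/66 × 19/82 = 437/5412

437/5412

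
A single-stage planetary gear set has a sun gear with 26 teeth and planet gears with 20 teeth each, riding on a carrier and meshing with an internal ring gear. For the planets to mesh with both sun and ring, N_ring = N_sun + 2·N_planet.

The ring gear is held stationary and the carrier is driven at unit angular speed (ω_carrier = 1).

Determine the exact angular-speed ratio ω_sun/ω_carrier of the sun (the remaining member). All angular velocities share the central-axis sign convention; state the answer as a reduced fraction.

N_ring = 26 + 2·20 = 66
26(ω_s−ω_c) = −66(ω_r−ω_c),  ω_r=0, ω_c=1
ω_s = 1 − (66/26)(0−1) = 46/13
ω_s/ω_c = 46/13

46/13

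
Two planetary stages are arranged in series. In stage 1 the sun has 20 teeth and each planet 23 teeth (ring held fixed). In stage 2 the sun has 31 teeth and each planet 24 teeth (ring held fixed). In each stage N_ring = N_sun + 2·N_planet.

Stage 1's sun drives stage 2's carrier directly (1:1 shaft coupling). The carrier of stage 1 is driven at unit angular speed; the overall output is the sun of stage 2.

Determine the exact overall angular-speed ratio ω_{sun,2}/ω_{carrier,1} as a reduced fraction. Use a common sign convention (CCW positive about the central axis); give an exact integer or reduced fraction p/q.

Stage 1: N_ring = 20 + 2·23 = 66
Stage 1: 20(ω_s−ω_c) = −66(ω_r−ω_c),  ω_r=0, ω_c=1
Stage 1: ω_s = 1 − (66/20)(0−1) = 43/10
  ⇒ ω_s¹/ω_c¹ = 43/10
Stage 2: N_ring = 31 + 2·24 = 79
Stage 2: 31(ω_s−ω_c) = −79(ω_r−ω_c),  ω_r=0, ω_c=1
Stage 2: ω_s = 1 − (79/31)(0−1) = 110/31
  ⇒ ω_s²/ω_c² = 110/31
Coupling ω_c² = ω_s¹ ⇒ overall = 43/10 × 110/31 = 473/31

473/31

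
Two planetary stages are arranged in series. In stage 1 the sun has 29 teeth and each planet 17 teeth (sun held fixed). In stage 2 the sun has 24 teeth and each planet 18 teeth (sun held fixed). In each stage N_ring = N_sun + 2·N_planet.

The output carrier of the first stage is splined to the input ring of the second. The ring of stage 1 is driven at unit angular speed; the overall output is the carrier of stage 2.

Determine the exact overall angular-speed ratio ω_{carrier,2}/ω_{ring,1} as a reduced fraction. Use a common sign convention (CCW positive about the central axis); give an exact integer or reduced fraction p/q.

45/92

Stage 1: N_ring = 29 + 2·17 = 63
Stage 1: 29(ω_s−ω_c) = −63(ω_r−ω_c),  ω_s=0, ω_r=1
Stage 1: 29(0−ω_c) = −63(1−ω_c)  ⇒  92ω_c = 63  ⇒  ω_c = 63/92
  ⇒ ω_c¹/ω_r¹ = 63/92
Stage 2: N_ring = 24 + 2·18 = 60
Stage 2: 24(ω_s−ω_c) = −60(ω_r−ω_c),  ω_s=0, ω_r=1
Stage 2: 24(0−ω_c) = −60(1−ω_c)  ⇒  84ω_c = 60  ⇒  ω_c = 5/7
  ⇒ ω_c²/ω_r² = 5/7
Coupling ω_r² = ω_c¹ ⇒ overall = 63/92 × 5/7 = 45/92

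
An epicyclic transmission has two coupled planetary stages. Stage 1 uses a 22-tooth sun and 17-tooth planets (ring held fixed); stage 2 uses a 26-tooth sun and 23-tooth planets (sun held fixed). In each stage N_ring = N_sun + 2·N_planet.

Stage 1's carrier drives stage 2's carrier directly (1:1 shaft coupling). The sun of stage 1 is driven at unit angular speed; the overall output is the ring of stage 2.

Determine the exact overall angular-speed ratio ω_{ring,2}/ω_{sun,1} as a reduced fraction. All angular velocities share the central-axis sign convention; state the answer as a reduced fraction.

539/1404

Stage 1: N_ring = 22 + 2·17 = 56
Stage 1: 22(ω_s−ω_c) = −56(ω_r−ω_c),  ω_r=0, ω_s=1
Stage 1: 22(1−ω_c) = −56(0−ω_c)  ⇒  78ω_c = 22  ⇒  ω_c = 11/39
  ⇒ ω_c¹/ω_s¹ = 11/39
Stage 2: N_ring = 26 + 2·23 = 72
Stage 2: 26(ω_s−ω_c) = −72(ω_r−ω_c),  ω_s=0, ω_c=1
Stage 2: ω_r = 1 − (26/72)(0−1) = 49/36
  ⇒ ω_r²/ω_c² = 49/36
Coupling ω_c² = ω_c¹ ⇒ overall = 11/39 × 49/36 = 539/1404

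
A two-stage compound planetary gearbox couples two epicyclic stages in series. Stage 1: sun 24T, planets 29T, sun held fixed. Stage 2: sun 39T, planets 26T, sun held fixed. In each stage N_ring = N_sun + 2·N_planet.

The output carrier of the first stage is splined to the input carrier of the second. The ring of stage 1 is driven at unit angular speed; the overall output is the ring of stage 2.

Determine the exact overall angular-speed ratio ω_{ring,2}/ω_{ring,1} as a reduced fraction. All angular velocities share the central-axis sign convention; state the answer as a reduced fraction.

410/371

Stage 1: N_ring = 24 + 2·29 = 82
Stage 1: 24(ω_s−ω_c) = −82(ω_r−ω_c),  ω_s=0, ω_r=1
Stage 1: 24(0−ω_c) = −82(1−ω_c)  ⇒  106ω_c = 82  ⇒  ω_c = 41/53
  ⇒ ω_c¹/ω_r¹ = 41/53
Stage 2: N_ring = 39 + 2·26 = 91
Stage 2: 39(ω_s−ω_c) = −91(ω_r−ω_c),  ω_s=0, ω_c=1
Stage 2: ω_r = 1 − (39/91)(0−1) = 10/7
  ⇒ ω_r²/ω_c² = 10/7
Coupling ω_c² = ω_c¹ ⇒ overall = 41/53 × 10/7 = 410/371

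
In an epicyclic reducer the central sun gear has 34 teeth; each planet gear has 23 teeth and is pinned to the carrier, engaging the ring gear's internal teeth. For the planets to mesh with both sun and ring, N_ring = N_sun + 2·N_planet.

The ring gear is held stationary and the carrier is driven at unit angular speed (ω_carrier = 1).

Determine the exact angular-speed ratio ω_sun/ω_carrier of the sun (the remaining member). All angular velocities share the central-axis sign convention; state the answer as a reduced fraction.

N_ring = 34 + 2·23 = 80
34(ω_s−ω_c) = −80(ω_r−ω_c),  ω_r=0, ω_c=1
ω_s = 1 − (80/34)(0−1) = 57/17
ω_s/ω_c = 57/17

57/17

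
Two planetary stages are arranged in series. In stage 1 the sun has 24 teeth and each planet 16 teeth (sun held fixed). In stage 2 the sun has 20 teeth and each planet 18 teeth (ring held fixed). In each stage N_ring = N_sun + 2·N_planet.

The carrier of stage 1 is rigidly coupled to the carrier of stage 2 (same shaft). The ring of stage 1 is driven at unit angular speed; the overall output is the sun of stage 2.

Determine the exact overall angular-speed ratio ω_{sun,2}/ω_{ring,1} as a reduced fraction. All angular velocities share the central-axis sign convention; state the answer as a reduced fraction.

133/50

Stage 1: N_ring = 24 + 2·16 = 56
Stage 1: 24(ω_s−ω_c) = −56(ω_r−ω_c),  ω_s=0, ω_r=1
Stage 1: 24(0−ω_c) = −56(1−ω_c)  ⇒  80ω_c = 56  ⇒  ω_c = 7/10
  ⇒ ω_c¹/ω_r¹ = 7/10
Stage 2: N_ring = 20 + 2·18 = 56
Stage 2: 20(ω_s−ω_c) = −56(ω_r−ω_c),  ω_r=0, ω_c=1
Stage 2: ω_s = 1 − (56/20)(0−1) = 19/5
  ⇒ ω_s²/ω_c² = 19/5
Coupling ω_c² = ω_c¹ ⇒ overall = 7/10 × 19/5 = 133/50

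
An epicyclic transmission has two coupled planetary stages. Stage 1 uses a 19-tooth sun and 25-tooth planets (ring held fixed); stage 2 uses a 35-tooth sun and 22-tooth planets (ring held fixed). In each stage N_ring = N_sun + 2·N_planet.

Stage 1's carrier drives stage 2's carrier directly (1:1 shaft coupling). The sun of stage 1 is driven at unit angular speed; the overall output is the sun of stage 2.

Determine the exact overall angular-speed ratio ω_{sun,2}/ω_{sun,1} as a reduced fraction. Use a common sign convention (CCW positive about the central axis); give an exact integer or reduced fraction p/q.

1083/1540

Stage 1: N_ring = 19 + 2·25 = 69
Stage 1: 19(ω_s−ω_c) = −69(ω_r−ω_c),  ω_r=0, ω_s=1
Stage 1: 19(1−ω_c) = −69(0−ω_c)  ⇒  88ω_c = 19  ⇒  ω_c = 19/88
  ⇒ ω_c¹/ω_s¹ = 19/88
Stage 2: N_ring = 35 + 2·22 = 79
Stage 2: 35(ω_s−ω_c) = −79(ω_r−ω_c),  ω_r=0, ω_c=1
Stage 2: ω_s = 1 − (79/35)(0−1) = 114/35
  ⇒ ω_s²/ω_c² = 114/35
Coupling ω_c² = ω_c¹ ⇒ overall = 19/88 × 114/35 = 1083/1540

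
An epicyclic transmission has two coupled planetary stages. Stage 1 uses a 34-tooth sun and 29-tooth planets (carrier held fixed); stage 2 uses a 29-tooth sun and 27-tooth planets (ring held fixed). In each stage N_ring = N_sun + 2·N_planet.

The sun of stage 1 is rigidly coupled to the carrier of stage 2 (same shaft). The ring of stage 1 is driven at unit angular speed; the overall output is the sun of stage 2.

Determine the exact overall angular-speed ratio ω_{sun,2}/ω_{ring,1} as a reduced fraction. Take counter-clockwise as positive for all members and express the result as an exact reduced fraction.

-5152/493

Stage 1: N_ring = 34 + 2·29 = 92
Stage 1: 34(ω_s−ω_c) = −92(ω_r−ω_c),  ω_c=0, ω_r=1
Stage 1: ω_s = 0 − (92/34)(1−0) = -46/17
  ⇒ ω_s¹/ω_r¹ = -46/17
Stage 2: N_ring = 29 + 2·27 = 83
Stage 2: 29(ω_s−ω_c) = −83(ω_r−ω_c),  ω_r=0, ω_c=1
Stage 2: ω_s = 1 − (83/29)(0−1) = 112/29
  ⇒ ω_s²/ω_c² = 112/29
Coupling ω_c² = ω_s¹ ⇒ overall = -46/17 × 112/29 = -5152/493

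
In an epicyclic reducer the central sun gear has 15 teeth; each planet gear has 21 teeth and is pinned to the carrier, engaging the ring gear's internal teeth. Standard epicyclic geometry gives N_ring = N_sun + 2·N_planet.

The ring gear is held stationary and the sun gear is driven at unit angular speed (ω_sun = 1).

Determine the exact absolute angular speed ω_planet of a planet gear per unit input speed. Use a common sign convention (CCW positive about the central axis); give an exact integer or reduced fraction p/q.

N_ring = 15 + 2·21 = 57
15(ω_s−ω_c) = −57(ω_r−ω_c),  ω_r=0, ω_s=1
15(1−ω_c) = −57(0−ω_c)  ⇒  72ω_c = 15  ⇒  ω_c = 5/24
sun–planet: 15·(1−5/24) = −21·(ω_p−ω_c)  ⇒  ω_p−ω_c = −(15/21)·(19/24) = -95/168
ω_p = 5/24 − 95/168 = -5/14

-5/14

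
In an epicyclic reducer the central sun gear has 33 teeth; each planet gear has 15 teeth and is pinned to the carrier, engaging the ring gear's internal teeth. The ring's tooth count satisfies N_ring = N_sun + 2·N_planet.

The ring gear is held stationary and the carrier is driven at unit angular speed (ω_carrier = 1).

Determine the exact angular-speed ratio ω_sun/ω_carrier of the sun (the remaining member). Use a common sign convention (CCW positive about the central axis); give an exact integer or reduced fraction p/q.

N_ring = 33 + 2·15 = 63
33(ω_s−ω_c) = −63(ω_r−ω_c),  ω_r=0, ω_c=1
ω_s = 1 − (63/33)(0−1) = 32/11
ω_s/ω_c = 32/11

32/11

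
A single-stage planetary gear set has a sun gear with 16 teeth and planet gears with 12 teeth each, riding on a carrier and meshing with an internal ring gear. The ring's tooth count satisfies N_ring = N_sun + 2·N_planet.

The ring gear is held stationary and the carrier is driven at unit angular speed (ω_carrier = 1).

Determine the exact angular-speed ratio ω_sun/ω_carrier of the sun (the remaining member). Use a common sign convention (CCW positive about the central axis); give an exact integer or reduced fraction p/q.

7/2

N_ring = 16 + 2·12 = 40
16(ω_s−ω_c) = −40(ω_r−ω_c),  ω_r=0, ω_c=1
ω_s = 1 − (40/16)(0−1) = 7/2
ω_s/ω_c = 7/2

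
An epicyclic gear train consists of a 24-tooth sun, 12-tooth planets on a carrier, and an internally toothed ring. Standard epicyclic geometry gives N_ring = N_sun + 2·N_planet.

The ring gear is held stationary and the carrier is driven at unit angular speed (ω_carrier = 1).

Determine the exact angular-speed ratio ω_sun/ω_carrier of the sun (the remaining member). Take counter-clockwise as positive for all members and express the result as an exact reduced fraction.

3

N_ring = 24 + 2·12 = 48
24(ω_s−ω_c) = −48(ω_r−ω_c),  ω_r=0, ω_c=1
ω_s = 1 − (48/24)(0−1) = 3
ω_s/ω_c = 3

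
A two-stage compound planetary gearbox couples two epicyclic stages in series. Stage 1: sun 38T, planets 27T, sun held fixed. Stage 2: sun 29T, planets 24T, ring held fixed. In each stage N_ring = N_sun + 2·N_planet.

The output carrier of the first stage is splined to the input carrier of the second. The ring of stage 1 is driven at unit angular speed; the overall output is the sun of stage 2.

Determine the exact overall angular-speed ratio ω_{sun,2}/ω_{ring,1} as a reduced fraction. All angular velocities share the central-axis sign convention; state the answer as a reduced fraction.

4876/1885

Stage 1: N_ring = 38 + 2·27 = 92
Stage 1: 38(ω_s−ω_c) = −92(ω_r−ω_c),  ω_s=0, ω_r=1
Stage 1: 38(0−ω_c) = −92(1−ω_c)  ⇒  130ω_c = 92  ⇒  ω_c = 46/65
  ⇒ ω_c¹/ω_r¹ = 46/65
Stage 2: N_ring = 29 + 2·24 = 77
Stage 2: 29(ω_s−ω_c) = −77(ω_r−ω_c),  ω_r=0, ω_c=1
Stage 2: ω_s = 1 − (77/29)(0−1) = 106/29
  ⇒ ω_s²/ω_c² = 106/29
Coupling ω_c² = ω_c¹ ⇒ overall = 46/65 × 106/29 = 4876/1885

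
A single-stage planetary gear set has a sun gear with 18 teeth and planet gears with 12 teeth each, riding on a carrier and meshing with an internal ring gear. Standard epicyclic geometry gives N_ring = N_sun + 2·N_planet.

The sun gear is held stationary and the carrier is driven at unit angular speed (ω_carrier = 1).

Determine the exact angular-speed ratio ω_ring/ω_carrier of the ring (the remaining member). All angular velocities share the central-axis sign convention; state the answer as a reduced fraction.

10/7

N_ring = 18 + 2·12 = 42
18(ω_s−ω_c) = −42(ω_r−ω_c),  ω_s=0, ω_c=1
ω_r = 1 − (18/42)(0−1) = 10/7
ω_r/ω_c = 10/7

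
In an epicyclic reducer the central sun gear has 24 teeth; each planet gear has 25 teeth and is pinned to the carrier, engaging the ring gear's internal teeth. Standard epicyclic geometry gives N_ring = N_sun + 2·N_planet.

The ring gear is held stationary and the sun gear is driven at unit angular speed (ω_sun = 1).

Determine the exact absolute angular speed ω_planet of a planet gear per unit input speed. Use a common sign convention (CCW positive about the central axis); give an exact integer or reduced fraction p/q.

N_ring = 24 + 2·25 = 74
24(ω_s−ω_c) = −74(ω_r−ω_c),  ω_r=0, ω_s=1
24(1−ω_c) = −74(0−ω_c)  ⇒  98ω_c = 24  ⇒  ω_c = 12/49
sun–planet: 24·(1−12/49) = −25·(ω_p−ω_c)  ⇒  ω_p−ω_c = −(24/25)·(37/49) = -888/1225
ω_p = 12/49 − 888/1225 = -12/25

-12/25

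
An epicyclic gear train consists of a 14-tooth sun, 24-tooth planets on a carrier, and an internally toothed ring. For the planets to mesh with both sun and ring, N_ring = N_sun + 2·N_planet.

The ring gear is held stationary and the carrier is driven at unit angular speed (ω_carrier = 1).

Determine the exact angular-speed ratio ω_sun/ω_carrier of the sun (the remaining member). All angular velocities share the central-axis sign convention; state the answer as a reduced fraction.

38/7

N_ring = 14 + 2·24 = 62
14(ω_s−ω_c) = −62(ω_r−ω_c),  ω_r=0, ω_c=1
ω_s = 1 − (62/14)(0−1) = 38/7
ω_s/ω_c = 38/7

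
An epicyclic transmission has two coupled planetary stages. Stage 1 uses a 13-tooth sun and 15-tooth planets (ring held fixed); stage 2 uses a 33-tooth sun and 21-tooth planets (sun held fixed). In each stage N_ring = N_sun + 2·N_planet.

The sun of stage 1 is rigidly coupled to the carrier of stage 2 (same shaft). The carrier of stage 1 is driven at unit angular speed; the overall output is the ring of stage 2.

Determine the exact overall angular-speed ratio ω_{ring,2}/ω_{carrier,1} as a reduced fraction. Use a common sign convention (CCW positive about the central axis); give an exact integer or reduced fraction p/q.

2016/325

Stage 1: N_ring = 13 + 2·15 = 43
Stage 1: 13(ω_s−ω_c) = −43(ω_r−ω_c),  ω_r=0, ω_c=1
Stage 1: ω_s = 1 − (43/13)(0−1) = 56/13
  ⇒ ω_s¹/ω_c¹ = 56/13
Stage 2: N_ring = 33 + 2·21 = 75
Stage 2: 33(ω_s−ω_c) = −75(ω_r−ω_c),  ω_s=0, ω_c=1
Stage 2: ω_r = 1 − (33/75)(0−1) = 36/25
  ⇒ ω_r²/ω_c² = 36/25
Coupling ω_c² = ω_s¹ ⇒ overall = 56/13 × 36/25 = 2016/325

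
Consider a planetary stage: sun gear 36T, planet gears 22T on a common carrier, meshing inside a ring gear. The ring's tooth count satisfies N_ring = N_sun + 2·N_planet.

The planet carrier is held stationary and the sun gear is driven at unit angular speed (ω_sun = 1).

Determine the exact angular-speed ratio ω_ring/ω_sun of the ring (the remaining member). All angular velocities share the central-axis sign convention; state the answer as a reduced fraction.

N_ring = 36 + 2·22 = 80
36(ω_s−ω_c) = −80(ω_r−ω_c),  ω_c=0, ω_s=1
ω_r = 0 − (36/80)(1−0) = -9/20
ω_r/ω_s = -9/20

-9/20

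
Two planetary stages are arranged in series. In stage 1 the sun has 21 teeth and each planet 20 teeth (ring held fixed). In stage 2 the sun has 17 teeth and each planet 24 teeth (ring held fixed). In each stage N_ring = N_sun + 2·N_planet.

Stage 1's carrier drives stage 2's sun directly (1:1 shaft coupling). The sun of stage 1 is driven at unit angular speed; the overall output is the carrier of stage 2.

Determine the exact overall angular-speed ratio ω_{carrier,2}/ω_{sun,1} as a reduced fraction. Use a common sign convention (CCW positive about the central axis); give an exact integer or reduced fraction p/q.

357/6724

Stage 1: N_ring = 21 + 2·20 = 61
Stage 1: 21(ω_s−ω_c) = −61(ω_r−ω_c),  ω_r=0, ω_s=1
Stage 1: 21(1−ω_c) = −61(0−ω_c)  ⇒  82ω_c = 21  ⇒  ω_c = 21/82
  ⇒ ω_c¹/ω_s¹ = 21/82
Stage 2: N_ring = 17 + 2·24 = 65
Stage 2: 17(ω_s−ω_c) = −65(ω_r−ω_c),  ω_r=0, ω_s=1
Stage 2: 17(1−ω_c) = −65(0−ω_c)  ⇒  82ω_c = 17  ⇒  ω_c = 17/82
  ⇒ ω_c²/ω_s² = 17/82
Coupling ω_s² = ω_c¹ ⇒ overall = 21/82 × 17/82 = 357/6724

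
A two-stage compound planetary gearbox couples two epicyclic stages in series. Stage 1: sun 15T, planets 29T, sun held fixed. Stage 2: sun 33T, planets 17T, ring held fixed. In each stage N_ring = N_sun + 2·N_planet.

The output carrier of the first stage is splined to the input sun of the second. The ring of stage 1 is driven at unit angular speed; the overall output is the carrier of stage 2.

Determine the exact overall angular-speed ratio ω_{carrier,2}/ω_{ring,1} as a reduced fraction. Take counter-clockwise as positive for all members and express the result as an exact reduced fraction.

219/800

Stage 1: N_ring = 15 + 2·29 = 73
Stage 1: 15(ω_s−ω_c) = −73(ω_r−ω_c),  ω_s=0, ω_r=1
Stage 1: 15(0−ω_c) = −73(1−ω_c)  ⇒  88ω_c = 73  ⇒  ω_c = 73/88
  ⇒ ω_c¹/ω_r¹ = 73/88
Stage 2: N_ring = 33 + 2·17 = 67
Stage 2: 33(ω_s−ω_c) = −67(ω_r−ω_c),  ω_r=0, ω_s=1
Stage 2: 33(1−ω_c) = −67(0−ω_c)  ⇒  100ω_c = 33  ⇒  ω_c = 33/100
  ⇒ ω_c²/ω_s² = 33/100
Coupling ω_s² = ω_c¹ ⇒ overall = 73/88 × 33/100 = 219/800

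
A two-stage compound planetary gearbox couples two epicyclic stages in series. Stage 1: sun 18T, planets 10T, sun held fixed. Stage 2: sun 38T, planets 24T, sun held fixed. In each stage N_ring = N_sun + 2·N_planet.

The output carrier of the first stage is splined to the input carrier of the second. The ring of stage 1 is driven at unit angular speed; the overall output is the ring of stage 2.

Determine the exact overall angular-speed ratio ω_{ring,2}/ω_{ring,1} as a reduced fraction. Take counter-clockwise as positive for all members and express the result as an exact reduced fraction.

589/602

Stage 1: N_ring = 18 + 2·10 = 38
Stage 1: 18(ω_s−ω_c) = −38(ω_r−ω_c),  ω_s=0, ω_r=1
Stage 1: 18(0−ω_c) = −38(1−ω_c)  ⇒  56ω_c = 38  ⇒  ω_c = 19/28
  ⇒ ω_c¹/ω_r¹ = 19/28
Stage 2: N_ring = 38 + 2·24 = 86
Stage 2: 38(ω_s−ω_c) = −86(ω_r−ω_c),  ω_s=0, ω_c=1
Stage 2: ω_r = 1 − (38/86)(0−1) = 62/43
  ⇒ ω_r²/ω_c² = 62/43
Coupling ω_c² = ω_c¹ ⇒ overall = 19/28 × 62/43 = 589/602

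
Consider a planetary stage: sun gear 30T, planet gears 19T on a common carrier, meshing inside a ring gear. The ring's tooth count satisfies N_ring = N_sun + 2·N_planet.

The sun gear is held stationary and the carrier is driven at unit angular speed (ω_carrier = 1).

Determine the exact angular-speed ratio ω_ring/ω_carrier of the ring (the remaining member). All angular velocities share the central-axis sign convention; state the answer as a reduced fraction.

N_ring = 30 + 2·19 = 68
30(ω_s−ω_c) = −68(ω_r−ω_c),  ω_s=0, ω_c=1
ω_r = 1 − (30/68)(0−1) = 49/34
ω_r/ω_c = 49/34

49/34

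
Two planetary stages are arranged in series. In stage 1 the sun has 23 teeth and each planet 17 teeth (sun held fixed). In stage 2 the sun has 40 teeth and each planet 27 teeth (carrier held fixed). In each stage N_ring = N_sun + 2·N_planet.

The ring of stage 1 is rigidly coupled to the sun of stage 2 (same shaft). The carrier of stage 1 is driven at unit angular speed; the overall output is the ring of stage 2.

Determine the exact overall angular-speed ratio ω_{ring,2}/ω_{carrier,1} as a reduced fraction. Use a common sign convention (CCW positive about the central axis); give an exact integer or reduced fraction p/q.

-1600/2679

Stage 1: N_ring = 23 + 2·17 = 57
Stage 1: 23(ω_s−ω_c) = −57(ω_r−ω_c),  ω_s=0, ω_c=1
Stage 1: ω_r = 1 − (23/57)(0−1) = 80/57
  ⇒ ω_r¹/ω_c¹ = 80/57
Stage 2: N_ring = 40 + 2·27 = 94
Stage 2: 40(ω_s−ω_c) = −94(ω_r−ω_c),  ω_c=0, ω_s=1
Stage 2: ω_r = 0 − (40/94)(1−0) = -20/47
  ⇒ ω_r²/ω_s² = -20/47
Coupling ω_s² = ω_r¹ ⇒ overall = 80/57 × -20/47 = -1600/2679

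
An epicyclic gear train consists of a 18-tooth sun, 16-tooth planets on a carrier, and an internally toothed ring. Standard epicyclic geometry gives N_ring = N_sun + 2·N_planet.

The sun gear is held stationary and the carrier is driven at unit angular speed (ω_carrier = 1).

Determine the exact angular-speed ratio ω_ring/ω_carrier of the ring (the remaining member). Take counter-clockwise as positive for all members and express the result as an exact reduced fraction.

34/25

N_ring = 18 + 2·16 = 50
18(ω_s−ω_c) = −50(ω_r−ω_c),  ω_s=0, ω_c=1
ω_r = 1 − (18/50)(0−1) = 34/25
ω_r/ω_c = 34/25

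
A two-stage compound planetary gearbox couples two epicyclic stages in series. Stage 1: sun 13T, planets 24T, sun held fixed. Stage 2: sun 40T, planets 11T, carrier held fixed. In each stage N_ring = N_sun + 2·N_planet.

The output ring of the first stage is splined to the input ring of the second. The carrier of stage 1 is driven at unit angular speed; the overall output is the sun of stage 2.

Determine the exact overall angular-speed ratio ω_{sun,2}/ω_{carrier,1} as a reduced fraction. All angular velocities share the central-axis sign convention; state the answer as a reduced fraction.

Stage 1: N_ring = 13 + 2·24 = 61
Stage 1: 13(ω_s−ω_c) = −61(ω_r−ω_c),  ω_s=0, ω_c=1
Stage 1: ω_r = 1 − (13/61)(0−1) = 74/61
  ⇒ ω_r¹/ω_c¹ = 74/61
Stage 2: N_ring = 40 + 2·11 = 62
Stage 2: 40(ω_s−ω_c) = −62(ω_r−ω_c),  ω_c=0, ω_r=1
Stage 2: ω_s = 0 − (62/40)(1−0) = -31/20
  ⇒ ω_s²/ω_r² = -31/20
Coupling ω_r² = ω_r¹ ⇒ overall = 74/61 × -31/20 = -1147/610

-1147/610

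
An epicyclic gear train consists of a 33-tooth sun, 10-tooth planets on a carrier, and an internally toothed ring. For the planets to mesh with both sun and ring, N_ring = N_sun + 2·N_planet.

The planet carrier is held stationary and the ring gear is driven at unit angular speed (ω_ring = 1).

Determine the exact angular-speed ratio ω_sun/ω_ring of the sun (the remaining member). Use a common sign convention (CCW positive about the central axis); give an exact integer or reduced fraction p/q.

N_ring = 33 + 2·10 = 53
33(ω_s−ω_c) = −53(ω_r−ω_c),  ω_c=0, ω_r=1
ω_s = 0 − (53/33)(1−0) = -53/33
ω_s/ω_r = -53/33

-53/33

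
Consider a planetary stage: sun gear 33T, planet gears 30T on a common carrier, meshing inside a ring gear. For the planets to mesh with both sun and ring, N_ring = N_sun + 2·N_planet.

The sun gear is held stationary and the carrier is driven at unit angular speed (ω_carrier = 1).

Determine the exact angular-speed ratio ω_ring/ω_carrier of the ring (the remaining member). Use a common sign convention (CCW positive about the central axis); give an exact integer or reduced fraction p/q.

42/31

N_ring = 33 + 2·30 = 93
33(ω_s−ω_c) = −93(ω_r−ω_c),  ω_s=0, ω_c=1
ω_r = 1 − (33/93)(0−1) = 42/31
ω_r/ω_c = 42/31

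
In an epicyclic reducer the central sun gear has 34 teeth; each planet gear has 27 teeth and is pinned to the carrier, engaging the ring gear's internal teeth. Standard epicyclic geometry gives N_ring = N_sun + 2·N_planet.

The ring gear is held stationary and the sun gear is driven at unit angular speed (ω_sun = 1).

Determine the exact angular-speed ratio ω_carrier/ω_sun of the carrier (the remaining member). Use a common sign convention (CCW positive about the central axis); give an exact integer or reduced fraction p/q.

17/61

N_ring = 34 + 2·27 = 88
34(ω_s−ω_c) = −88(ω_r−ω_c),  ω_r=0, ω_s=1
34(1−ω_c) = −88(0−ω_c)  ⇒  122ω_c = 34  ⇒  ω_c = 17/61
ω_c/ω_s = 17/61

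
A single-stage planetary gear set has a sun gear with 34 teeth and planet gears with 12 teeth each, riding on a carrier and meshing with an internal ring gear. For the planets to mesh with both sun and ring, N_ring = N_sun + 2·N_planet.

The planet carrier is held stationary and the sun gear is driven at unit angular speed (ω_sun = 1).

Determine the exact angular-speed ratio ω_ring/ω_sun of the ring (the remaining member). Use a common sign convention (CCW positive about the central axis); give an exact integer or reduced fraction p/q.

N_ring = 34 + 2·12 = 58
34(ω_s−ω_c) = −58(ω_r−ω_c),  ω_c=0, ω_s=1
ω_r = 0 − (34/58)(1−0) = -17/29
ω_r/ω_s = -17/29

-17/29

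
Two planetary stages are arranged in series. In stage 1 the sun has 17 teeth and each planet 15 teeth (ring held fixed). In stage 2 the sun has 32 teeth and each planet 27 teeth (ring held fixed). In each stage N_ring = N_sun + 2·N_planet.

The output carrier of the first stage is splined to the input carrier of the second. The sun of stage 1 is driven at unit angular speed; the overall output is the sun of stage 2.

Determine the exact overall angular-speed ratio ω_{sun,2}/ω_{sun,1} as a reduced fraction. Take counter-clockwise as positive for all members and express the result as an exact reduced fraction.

Stage 1: N_ring = 17 + 2·15 = 47
Stage 1: 17(ω_s−ω_c) = −47(ω_r−ω_c),  ω_r=0, ω_s=1
Stage 1: 17(1−ω_c) = −47(0−ω_c)  ⇒  64ω_c = 17  ⇒  ω_c = 17/64
  ⇒ ω_c¹/ω_s¹ = 17/64
Stage 2: N_ring = 32 + 2·27 = 86
Stage 2: 32(ω_s−ω_c) = −86(ω_r−ω_c),  ω_r=0, ω_c=1
Stage 2: ω_s = 1 − (86/32)(0−1) = 59/16
  ⇒ ω_s²/ω_c² = 59/16
Coupling ω_c² = ω_c¹ ⇒ overall = 17/64 × 59/16 = 1003/1024

1003/1024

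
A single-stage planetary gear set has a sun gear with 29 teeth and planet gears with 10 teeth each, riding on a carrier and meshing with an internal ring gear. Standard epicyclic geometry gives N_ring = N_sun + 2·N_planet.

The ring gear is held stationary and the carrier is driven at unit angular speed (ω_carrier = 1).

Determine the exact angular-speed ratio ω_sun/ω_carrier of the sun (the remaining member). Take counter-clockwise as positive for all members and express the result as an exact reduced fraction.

78/29

N_ring = 29 + 2·10 = 49
29(ω_s−ω_c) = −49(ω_r−ω_c),  ω_r=0, ω_c=1
ω_s = 1 − (49/29)(0−1) = 78/29
ω_s/ω_c = 78/29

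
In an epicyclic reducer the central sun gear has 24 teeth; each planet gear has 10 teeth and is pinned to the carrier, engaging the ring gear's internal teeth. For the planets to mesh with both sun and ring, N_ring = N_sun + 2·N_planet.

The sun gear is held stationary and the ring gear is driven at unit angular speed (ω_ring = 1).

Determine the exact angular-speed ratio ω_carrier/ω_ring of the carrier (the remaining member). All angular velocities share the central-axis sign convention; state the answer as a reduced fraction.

N_ring = 24 + 2·10 = 44
24(ω_s−ω_c) = −44(ω_r−ω_c),  ω_s=0, ω_r=1
24(0−ω_c) = −44(1−ω_c)  ⇒  68ω_c = 44  ⇒  ω_c = 11/17
ω_c/ω_r = 11/17

11/17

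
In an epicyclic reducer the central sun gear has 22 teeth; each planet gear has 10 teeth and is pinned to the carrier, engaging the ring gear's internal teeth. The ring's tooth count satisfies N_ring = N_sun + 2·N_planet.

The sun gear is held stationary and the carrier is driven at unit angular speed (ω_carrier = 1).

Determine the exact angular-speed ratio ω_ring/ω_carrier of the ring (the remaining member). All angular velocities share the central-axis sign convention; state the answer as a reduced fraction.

N_ring = 22 + 2·10 = 42
22(ω_s−ω_c) = −42(ω_r−ω_c),  ω_s=0, ω_c=1
ω_r = 1 − (22/42)(0−1) = 32/21
ω_r/ω_c = 32/21

32/21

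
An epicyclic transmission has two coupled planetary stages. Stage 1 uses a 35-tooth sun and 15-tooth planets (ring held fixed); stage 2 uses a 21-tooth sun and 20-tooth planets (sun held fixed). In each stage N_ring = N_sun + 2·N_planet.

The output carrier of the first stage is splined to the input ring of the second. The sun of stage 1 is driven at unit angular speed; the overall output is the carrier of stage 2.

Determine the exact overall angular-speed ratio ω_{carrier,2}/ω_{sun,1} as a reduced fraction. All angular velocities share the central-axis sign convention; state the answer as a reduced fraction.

Stage 1: N_ring = 35 + 2·15 = 65
Stage 1: 35(ω_s−ω_c) = −65(ω_r−ω_c),  ω_r=0, ω_s=1
Stage 1: 35(1−ω_c) = −65(0−ω_c)  ⇒  100ω_c = 35  ⇒  ω_c = 7/20
  ⇒ ω_c¹/ω_s¹ = 7/20
Stage 2: N_ring = 21 + 2·20 = 61
Stage 2: 21(ω_s−ω_c) = −61(ω_r−ω_c),  ω_s=0, ω_r=1
Stage 2: 21(0−ω_c) = −61(1−ω_c)  ⇒  82ω_c = 61  ⇒  ω_c = 61/82
  ⇒ ω_c²/ω_r² = 61/82
Coupling ω_r² = ω_c¹ ⇒ overall = 7/20 × 61/82 = 427/1640

427/1640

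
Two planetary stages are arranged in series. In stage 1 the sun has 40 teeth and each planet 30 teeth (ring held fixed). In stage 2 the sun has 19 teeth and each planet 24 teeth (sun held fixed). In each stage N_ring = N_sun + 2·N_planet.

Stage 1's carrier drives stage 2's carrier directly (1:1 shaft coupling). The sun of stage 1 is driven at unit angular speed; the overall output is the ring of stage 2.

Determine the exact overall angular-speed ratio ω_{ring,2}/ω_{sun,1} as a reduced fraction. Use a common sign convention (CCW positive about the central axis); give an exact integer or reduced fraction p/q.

Stage 1: N_ring = 40 + 2·30 = 100
Stage 1: 40(ω_s−ω_c) = −100(ω_r−ω_c),  ω_r=0, ω_s=1
Stage 1: 40(1−ω_c) = −100(0−ω_c)  ⇒  140ω_c = 40  ⇒  ω_c = 2/7
  ⇒ ω_c¹/ω_s¹ = 2/7
Stage 2: N_ring = 19 + 2·24 = 67
Stage 2: 19(ω_s−ω_c) = −67(ω_r−ω_c),  ω_s=0, ω_c=1
Stage 2: ω_r = 1 − (19/67)(0−1) = 86/67
  ⇒ ω_r²/ω_c² = 86/67
Coupling ω_c² = ω_c¹ ⇒ overall = 2/7 × 86/67 = 172/469

172/469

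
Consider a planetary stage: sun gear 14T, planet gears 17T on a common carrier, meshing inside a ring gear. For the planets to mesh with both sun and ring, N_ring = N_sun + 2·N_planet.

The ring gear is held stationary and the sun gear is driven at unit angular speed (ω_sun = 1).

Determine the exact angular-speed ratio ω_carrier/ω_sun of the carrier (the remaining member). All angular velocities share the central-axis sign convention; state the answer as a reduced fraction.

7/31

N_ring = 14 + 2·17 = 48
14(ω_s−ω_c) = −48(ω_r−ω_c),  ω_r=0, ω_s=1
14(1−ω_c) = −48(0−ω_c)  ⇒  62ω_c = 14  ⇒  ω_c = 7/31
ω_c/ω_s = 7/31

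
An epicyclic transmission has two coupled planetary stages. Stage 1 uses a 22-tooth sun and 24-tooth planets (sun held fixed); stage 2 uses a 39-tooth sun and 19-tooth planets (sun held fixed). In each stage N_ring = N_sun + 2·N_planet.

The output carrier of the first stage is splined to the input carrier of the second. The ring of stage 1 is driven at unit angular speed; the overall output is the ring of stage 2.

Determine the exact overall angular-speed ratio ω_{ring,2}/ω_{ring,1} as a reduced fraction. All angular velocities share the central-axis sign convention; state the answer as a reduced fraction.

Stage 1: N_ring = 22 + 2·24 = 70
Stage 1: 22(ω_s−ω_c) = −70(ω_r−ω_c),  ω_s=0, ω_r=1
Stage 1: 22(0−ω_c) = −70(1−ω_c)  ⇒  92ω_c = 70  ⇒  ω_c = 35/46
  ⇒ ω_c¹/ω_r¹ = 35/46
Stage 2: N_ring = 39 + 2·19 = 77
Stage 2: 39(ω_s−ω_c) = −77(ω_r−ω_c),  ω_s=0, ω_c=1
Stage 2: ω_r = 1 − (39/77)(0−1) = 116/77
  ⇒ ω_r²/ω_c² = 116/77
Coupling ω_c² = ω_c¹ ⇒ overall = 35/46 × 116/77 = 290/253

290/253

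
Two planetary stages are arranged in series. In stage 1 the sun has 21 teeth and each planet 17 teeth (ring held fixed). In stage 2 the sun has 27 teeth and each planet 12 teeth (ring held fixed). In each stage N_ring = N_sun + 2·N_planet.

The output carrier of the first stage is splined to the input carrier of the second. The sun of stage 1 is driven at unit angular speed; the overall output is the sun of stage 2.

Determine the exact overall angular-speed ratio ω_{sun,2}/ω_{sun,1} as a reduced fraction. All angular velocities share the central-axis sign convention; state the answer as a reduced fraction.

Stage 1: N_ring = 21 + 2·17 = 55
Stage 1: 21(ω_s−ω_c) = −55(ω_r−ω_c),  ω_r=0, ω_s=1
Stage 1: 21(1−ω_c) = −55(0−ω_c)  ⇒  76ω_c = 21  ⇒  ω_c = 21/76
  ⇒ ω_c¹/ω_s¹ = 21/76
Stage 2: N_ring = 27 + 2·12 = 51
Stage 2: 27(ω_s−ω_c) = −51(ω_r−ω_c),  ω_r=0, ω_c=1
Stage 2: ω_s = 1 − (51/27)(0−1) = 26/9
  ⇒ ω_s²/ω_c² = 26/9
Coupling ω_c² = ω_c¹ ⇒ overall = 21/76 × 26/9 = 91/114

91/114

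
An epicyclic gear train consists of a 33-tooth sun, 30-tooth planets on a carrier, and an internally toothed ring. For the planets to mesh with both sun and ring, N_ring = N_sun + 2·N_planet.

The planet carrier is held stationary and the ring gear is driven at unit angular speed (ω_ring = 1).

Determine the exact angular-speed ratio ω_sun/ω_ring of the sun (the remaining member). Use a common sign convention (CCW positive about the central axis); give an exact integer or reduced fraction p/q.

N_ring = 33 + 2·30 = 93
33(ω_s−ω_c) = −93(ω_r−ω_c),  ω_c=0, ω_r=1
ω_s = 0 − (93/33)(1−0) = -31/11
ω_s/ω_r = -31/11

-31/11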